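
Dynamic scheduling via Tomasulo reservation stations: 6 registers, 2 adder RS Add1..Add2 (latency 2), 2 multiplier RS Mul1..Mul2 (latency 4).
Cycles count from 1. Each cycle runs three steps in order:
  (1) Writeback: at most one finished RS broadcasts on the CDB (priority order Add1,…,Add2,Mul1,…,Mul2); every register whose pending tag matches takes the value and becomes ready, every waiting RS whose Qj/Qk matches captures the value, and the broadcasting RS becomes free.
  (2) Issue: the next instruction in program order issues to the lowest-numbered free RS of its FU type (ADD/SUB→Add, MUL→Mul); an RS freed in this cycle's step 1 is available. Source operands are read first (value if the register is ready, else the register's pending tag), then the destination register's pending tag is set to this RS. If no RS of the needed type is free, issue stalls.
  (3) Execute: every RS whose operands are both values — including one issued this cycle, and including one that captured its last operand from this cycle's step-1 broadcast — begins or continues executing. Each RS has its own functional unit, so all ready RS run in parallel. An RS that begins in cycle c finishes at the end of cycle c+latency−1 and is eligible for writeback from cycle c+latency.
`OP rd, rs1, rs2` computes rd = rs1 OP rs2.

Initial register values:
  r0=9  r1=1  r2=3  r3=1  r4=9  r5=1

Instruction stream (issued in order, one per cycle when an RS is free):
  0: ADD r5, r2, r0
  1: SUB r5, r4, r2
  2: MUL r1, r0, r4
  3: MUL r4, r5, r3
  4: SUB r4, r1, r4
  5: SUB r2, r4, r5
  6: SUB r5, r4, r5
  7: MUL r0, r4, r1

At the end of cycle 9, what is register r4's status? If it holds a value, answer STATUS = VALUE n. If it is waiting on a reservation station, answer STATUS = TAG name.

STATUS = TAG Add1

cycle 1: issue ADD r5<-Add1 // r0:9,r1:1,r2:3,r3:1,r4:9,r5:Add1
cycle 2: issue SUB r5<-Add2 // r0:9,r1:1,r2:3,r3:1,r4:9,r5:Add2
cycle 3: CDB Add1=12; issue MUL r1<-Mul1 // r0:9,r1:Mul1,r2:3,r3:1,r4:9,r5:Add2
cycle 4: CDB Add2=6; issue MUL r4<-Mul2 // r0:9,r1:Mul1,r2:3,r3:1,r4:Mul2,r5:6
cycle 5: issue SUB r4<-Add1 // r0:9,r1:Mul1,r2:3,r3:1,r4:Add1,r5:6
cycle 6: issue SUB r2<-Add2 // r0:9,r1:Mul1,r2:Add2,r3:1,r4:Add1,r5:6
cycle 7: CDB Mul1=81; stall // r0:9,r1:81,r2:Add2,r3:1,r4:Add1,r5:6
cycle 8: CDB Mul2=6; stall // r0:9,r1:81,r2:Add2,r3:1,r4:Add1,r5:6
cycle 9: stall // r0:9,r1:81,r2:Add2,r3:1,r4:Add1,r5:6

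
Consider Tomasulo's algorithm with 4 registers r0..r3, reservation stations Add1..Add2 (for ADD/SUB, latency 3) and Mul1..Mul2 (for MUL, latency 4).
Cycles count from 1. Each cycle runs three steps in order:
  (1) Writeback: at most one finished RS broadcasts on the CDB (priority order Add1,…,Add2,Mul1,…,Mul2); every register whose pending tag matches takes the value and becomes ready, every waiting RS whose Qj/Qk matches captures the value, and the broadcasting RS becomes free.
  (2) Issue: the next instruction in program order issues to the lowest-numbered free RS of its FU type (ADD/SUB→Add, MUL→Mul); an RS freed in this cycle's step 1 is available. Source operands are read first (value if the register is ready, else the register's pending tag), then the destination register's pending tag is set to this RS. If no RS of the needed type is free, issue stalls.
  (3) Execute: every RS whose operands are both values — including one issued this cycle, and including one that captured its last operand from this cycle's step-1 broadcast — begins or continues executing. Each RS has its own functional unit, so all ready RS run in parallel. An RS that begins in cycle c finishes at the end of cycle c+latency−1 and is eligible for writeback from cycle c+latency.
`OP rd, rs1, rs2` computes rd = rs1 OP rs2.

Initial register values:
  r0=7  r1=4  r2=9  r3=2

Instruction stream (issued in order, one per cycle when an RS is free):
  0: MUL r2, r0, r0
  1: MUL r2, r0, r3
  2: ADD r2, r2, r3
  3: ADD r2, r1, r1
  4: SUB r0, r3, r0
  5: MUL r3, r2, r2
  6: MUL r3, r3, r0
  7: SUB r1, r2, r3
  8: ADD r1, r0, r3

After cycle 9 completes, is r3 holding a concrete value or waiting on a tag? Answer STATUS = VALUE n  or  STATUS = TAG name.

STATUS = TAG Mul2

  c1: issue MUL r2<-Mul1  regs: r0:7,r1:4,r2:Mul1,r3:2
  c2: issue MUL r2<-Mul2  regs: r0:7,r1:4,r2:Mul2,r3:2
  c3: issue ADD r2<-Add1  regs: r0:7,r1:4,r2:Add1,r3:2
  c4: issue ADD r2<-Add2  regs: r0:7,r1:4,r2:Add2,r3:2
  c5: CDB Mul1=49; stall  regs: r0:7,r1:4,r2:Add2,r3:2
  c6: CDB Mul2=14; stall  regs: r0:7,r1:4,r2:Add2,r3:2
  c7: CDB Add2=8; issue SUB r0<-Add2  regs: r0:Add2,r1:4,r2:8,r3:2
  c8: issue MUL r3<-Mul1  regs: r0:Add2,r1:4,r2:8,r3:Mul1
  c9: CDB Add1=16; issue MUL r3<-Mul2  regs: r0:Add2,r1:4,r2:8,r3:Mul2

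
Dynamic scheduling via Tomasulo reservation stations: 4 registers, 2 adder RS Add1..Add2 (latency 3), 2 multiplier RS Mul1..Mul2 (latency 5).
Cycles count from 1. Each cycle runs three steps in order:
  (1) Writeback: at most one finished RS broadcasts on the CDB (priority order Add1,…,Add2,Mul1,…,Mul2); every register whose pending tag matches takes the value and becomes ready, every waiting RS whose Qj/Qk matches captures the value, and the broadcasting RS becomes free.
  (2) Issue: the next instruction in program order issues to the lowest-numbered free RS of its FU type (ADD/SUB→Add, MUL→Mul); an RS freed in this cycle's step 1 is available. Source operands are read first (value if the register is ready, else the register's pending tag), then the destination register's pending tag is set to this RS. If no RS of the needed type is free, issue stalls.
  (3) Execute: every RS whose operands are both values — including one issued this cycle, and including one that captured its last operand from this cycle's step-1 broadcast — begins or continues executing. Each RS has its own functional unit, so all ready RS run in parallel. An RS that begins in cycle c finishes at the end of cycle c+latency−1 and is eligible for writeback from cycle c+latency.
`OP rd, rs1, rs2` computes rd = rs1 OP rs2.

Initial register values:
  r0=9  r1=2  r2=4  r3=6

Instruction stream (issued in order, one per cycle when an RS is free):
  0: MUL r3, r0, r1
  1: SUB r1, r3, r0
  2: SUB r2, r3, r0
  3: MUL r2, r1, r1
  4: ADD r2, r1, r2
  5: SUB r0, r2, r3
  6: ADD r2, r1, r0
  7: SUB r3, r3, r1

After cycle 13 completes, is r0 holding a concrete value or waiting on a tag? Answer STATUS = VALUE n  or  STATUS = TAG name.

  c1: issue MUL r3<-Mul1  regs: r0:9,r1:2,r2:4,r3:Mul1
  c2: issue SUB r1<-Add1  regs: r0:9,r1:Add1,r2:4,r3:Mul1
  c3: issue SUB r2<-Add2  regs: r0:9,r1:Add1,r2:Add2,r3:Mul1
  c4: issue MUL r2<-Mul2  regs: r0:9,r1:Add1,r2:Mul2,r3:Mul1
  c5: stall  regs: r0:9,r1:Add1,r2:Mul2,r3:Mul1
  c6: CDB Mul1=18; stall  regs: r0:9,r1:Add1,r2:Mul2,r3:18
  c7: stall  regs: r0:9,r1:Add1,r2:Mul2,r3:18
  c8: stall  regs: r0:9,r1:Add1,r2:Mul2,r3:18
  c9: CDB Add1=9; issue ADD r2<-Add1  regs: r0:9,r1:9,r2:Add1,r3:18
  c10: CDB Add2=9; issue SUB r0<-Add2  regs: r0:Add2,r1:9,r2:Add1,r3:18
  c11: stall  regs: r0:Add2,r1:9,r2:Add1,r3:18
  c12: stall  regs: r0:Add2,r1:9,r2:Add1,r3:18
  c13: stall  regs: r0:Add2,r1:9,r2:Add1,r3:18

STATUS = TAG Add2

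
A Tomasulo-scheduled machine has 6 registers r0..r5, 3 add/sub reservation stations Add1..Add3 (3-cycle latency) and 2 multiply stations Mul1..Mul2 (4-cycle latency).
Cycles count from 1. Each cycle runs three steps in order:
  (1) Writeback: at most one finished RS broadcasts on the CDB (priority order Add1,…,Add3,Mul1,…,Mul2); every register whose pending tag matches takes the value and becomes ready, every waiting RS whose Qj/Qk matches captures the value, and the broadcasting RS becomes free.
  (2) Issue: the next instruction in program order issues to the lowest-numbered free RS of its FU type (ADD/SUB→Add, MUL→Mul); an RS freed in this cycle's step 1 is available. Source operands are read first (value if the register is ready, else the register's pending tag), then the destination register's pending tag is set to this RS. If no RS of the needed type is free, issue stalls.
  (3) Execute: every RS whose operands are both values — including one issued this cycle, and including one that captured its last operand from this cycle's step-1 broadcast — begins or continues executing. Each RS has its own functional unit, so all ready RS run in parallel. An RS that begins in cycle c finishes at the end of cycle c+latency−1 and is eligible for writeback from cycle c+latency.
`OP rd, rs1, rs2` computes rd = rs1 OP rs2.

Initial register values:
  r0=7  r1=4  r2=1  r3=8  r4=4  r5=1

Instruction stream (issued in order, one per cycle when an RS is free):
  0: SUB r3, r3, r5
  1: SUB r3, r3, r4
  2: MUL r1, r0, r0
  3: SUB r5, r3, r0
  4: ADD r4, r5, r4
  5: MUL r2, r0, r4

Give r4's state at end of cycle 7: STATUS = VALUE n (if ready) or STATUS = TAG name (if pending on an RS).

c1: issue SUB r3<-Add1 | r0:7,r1:4,r2:1,r3:Add1,r4:4,r5:1
c2: issue SUB r3<-Add2 | r0:7,r1:4,r2:1,r3:Add2,r4:4,r5:1
c3: issue MUL r1<-Mul1 | r0:7,r1:Mul1,r2:1,r3:Add2,r4:4,r5:1
c4: CDB Add1=7; issue SUB r5<-Add1 | r0:7,r1:Mul1,r2:1,r3:Add2,r4:4,r5:Add1
c5: issue ADD r4<-Add3 | r0:7,r1:Mul1,r2:1,r3:Add2,r4:Add3,r5:Add1
c6: issue MUL r2<-Mul2 | r0:7,r1:Mul1,r2:Mul2,r3:Add2,r4:Add3,r5:Add1
c7: CDB Add2=3 | r0:7,r1:Mul1,r2:Mul2,r3:3,r4:Add3,r5:Add1

STATUS = TAG Add3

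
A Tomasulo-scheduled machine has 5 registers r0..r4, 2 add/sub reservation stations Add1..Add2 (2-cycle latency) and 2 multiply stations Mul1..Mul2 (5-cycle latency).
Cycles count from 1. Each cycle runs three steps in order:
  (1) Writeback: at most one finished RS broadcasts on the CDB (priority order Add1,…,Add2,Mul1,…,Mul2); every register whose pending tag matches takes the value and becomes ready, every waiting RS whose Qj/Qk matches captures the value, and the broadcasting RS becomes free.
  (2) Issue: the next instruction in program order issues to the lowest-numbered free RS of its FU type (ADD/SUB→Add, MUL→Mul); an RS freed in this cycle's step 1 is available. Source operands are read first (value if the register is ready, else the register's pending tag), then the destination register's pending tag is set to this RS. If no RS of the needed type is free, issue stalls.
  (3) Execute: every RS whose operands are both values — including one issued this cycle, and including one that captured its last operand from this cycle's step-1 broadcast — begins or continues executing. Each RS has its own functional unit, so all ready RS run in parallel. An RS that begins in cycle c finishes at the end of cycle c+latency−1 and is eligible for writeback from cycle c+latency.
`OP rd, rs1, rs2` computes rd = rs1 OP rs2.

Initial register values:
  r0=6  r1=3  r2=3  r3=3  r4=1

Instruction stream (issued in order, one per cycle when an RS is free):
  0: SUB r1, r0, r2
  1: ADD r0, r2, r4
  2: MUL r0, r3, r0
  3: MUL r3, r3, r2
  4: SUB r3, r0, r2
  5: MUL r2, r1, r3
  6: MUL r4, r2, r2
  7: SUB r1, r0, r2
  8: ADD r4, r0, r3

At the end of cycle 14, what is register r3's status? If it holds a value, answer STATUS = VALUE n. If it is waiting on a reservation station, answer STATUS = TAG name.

  c1: issue SUB r1<-Add1  regs: r0:6,r1:Add1,r2:3,r3:3,r4:1
  c2: issue ADD r0<-Add2  regs: r0:Add2,r1:Add1,r2:3,r3:3,r4:1
  c3: CDB Add1=3; issue MUL r0<-Mul1  regs: r0:Mul1,r1:3,r2:3,r3:3,r4:1
  c4: CDB Add2=4; issue MUL r3<-Mul2  regs: r0:Mul1,r1:3,r2:3,r3:Mul2,r4:1
  c5: issue SUB r3<-Add1  regs: r0:Mul1,r1:3,r2:3,r3:Add1,r4:1
  c6: stall  regs: r0:Mul1,r1:3,r2:3,r3:Add1,r4:1
  c7: stall  regs: r0:Mul1,r1:3,r2:3,r3:Add1,r4:1
  c8: stall  regs: r0:Mul1,r1:3,r2:3,r3:Add1,r4:1
  c9: CDB Mul1=12; issue MUL r2<-Mul1  regs: r0:12,r1:3,r2:Mul1,r3:Add1,r4:1
  c10: CDB Mul2=9; issue MUL r4<-Mul2  regs: r0:12,r1:3,r2:Mul1,r3:Add1,r4:Mul2
  c11: CDB Add1=9; issue SUB r1<-Add1  regs: r0:12,r1:Add1,r2:Mul1,r3:9,r4:Mul2
  c12: issue ADD r4<-Add2  regs: r0:12,r1:Add1,r2:Mul1,r3:9,r4:Add2
  c13: -  regs: r0:12,r1:Add1,r2:Mul1,r3:9,r4:Add2
  c14: CDB Add2=21  regs: r0:12,r1:Add1,r2:Mul1,r3:9,r4:21

STATUS = VALUE 9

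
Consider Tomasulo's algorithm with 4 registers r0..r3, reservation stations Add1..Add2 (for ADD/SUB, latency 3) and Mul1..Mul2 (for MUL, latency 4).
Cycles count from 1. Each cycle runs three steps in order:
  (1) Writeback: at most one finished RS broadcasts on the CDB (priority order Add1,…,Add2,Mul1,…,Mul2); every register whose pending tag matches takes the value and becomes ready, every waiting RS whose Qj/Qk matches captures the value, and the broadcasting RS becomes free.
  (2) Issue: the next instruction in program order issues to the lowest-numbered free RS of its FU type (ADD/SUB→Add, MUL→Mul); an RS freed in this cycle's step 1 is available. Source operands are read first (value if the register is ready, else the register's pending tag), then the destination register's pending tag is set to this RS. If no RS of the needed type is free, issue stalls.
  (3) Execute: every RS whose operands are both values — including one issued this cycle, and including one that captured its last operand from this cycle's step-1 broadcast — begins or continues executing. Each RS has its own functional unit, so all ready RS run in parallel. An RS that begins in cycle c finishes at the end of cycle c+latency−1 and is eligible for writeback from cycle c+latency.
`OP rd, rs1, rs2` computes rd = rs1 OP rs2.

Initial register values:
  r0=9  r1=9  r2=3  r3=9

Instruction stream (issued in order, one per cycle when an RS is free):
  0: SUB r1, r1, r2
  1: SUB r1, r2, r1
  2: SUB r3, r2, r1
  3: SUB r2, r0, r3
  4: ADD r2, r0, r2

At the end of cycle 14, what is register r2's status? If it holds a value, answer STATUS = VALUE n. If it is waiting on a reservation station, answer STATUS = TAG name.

  c1: issue SUB r1<-Add1  regs: r0:9,r1:Add1,r2:3,r3:9
  c2: issue SUB r1<-Add2  regs: r0:9,r1:Add2,r2:3,r3:9
  c3: stall  regs: r0:9,r1:Add2,r2:3,r3:9
  c4: CDB Add1=6; issue SUB r3<-Add1  regs: r0:9,r1:Add2,r2:3,r3:Add1
  c5: stall  regs: r0:9,r1:Add2,r2:3,r3:Add1
  c6: stall  regs: r0:9,r1:Add2,r2:3,r3:Add1
  c7: CDB Add2=-3; issue SUB r2<-Add2  regs: r0:9,r1:-3,r2:Add2,r3:Add1
  c8: stall  regs: r0:9,r1:-3,r2:Add2,r3:Add1
  c9: stall  regs: r0:9,r1:-3,r2:Add2,r3:Add1
  c10: CDB Add1=6; issue ADD r2<-Add1  regs: r0:9,r1:-3,r2:Add1,r3:6
  c11: -  regs: r0:9,r1:-3,r2:Add1,r3:6
  c12: -  regs: r0:9,r1:-3,r2:Add1,r3:6
  c13: CDB Add2=3  regs: r0:9,r1:-3,r2:Add1,r3:6
  c14: -  regs: r0:9,r1:-3,r2:Add1,r3:6

STATUS = TAG Add1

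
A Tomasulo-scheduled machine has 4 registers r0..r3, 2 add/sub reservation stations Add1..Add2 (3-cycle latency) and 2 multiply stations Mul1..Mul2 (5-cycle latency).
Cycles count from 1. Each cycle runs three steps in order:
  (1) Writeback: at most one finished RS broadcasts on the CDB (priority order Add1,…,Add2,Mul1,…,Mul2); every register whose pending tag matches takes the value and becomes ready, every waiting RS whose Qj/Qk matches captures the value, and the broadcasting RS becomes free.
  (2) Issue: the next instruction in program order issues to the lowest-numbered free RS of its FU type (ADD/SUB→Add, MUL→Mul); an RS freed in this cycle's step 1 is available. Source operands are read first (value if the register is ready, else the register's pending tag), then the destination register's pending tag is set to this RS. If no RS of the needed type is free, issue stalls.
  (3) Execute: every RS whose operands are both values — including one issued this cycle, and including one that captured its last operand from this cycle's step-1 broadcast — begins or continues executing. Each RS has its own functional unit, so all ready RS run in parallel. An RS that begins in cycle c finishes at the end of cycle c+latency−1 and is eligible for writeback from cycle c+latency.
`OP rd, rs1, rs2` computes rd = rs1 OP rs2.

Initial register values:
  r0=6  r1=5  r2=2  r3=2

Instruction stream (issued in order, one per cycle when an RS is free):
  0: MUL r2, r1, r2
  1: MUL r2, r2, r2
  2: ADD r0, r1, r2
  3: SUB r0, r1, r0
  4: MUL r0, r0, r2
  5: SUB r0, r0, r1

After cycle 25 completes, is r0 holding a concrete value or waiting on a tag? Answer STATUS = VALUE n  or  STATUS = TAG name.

STATUS = VALUE -10005

c1: issue MUL r2<-Mul1 | r0:6,r1:5,r2:Mul1,r3:2
c2: issue MUL r2<-Mul2 | r0:6,r1:5,r2:Mul2,r3:2
c3: issue ADD r0<-Add1 | r0:Add1,r1:5,r2:Mul2,r3:2
c4: issue SUB r0<-Add2 | r0:Add2,r1:5,r2:Mul2,r3:2
c5: stall | r0:Add2,r1:5,r2:Mul2,r3:2
c6: CDB Mul1=10; issue MUL r0<-Mul1 | r0:Mul1,r1:5,r2:Mul2,r3:2
c7: stall | r0:Mul1,r1:5,r2:Mul2,r3:2
c8: stall | r0:Mul1,r1:5,r2:Mul2,r3:2
c9: stall | r0:Mul1,r1:5,r2:Mul2,r3:2
c10: stall | r0:Mul1,r1:5,r2:Mul2,r3:2
c11: CDB Mul2=100; stall | r0:Mul1,r1:5,r2:100,r3:2
c12: stall | r0:Mul1,r1:5,r2:100,r3:2
c13: stall | r0:Mul1,r1:5,r2:100,r3:2
c14: CDB Add1=105; issue SUB r0<-Add1 | r0:Add1,r1:5,r2:100,r3:2
c15: - | r0:Add1,r1:5,r2:100,r3:2
c16: - | r0:Add1,r1:5,r2:100,r3:2
c17: CDB Add2=-100 | r0:Add1,r1:5,r2:100,r3:2
c18: - | r0:Add1,r1:5,r2:100,r3:2
c19: - | r0:Add1,r1:5,r2:100,r3:2
c20: - | r0:Add1,r1:5,r2:100,r3:2
c21: - | r0:Add1,r1:5,r2:100,r3:2
c22: CDB Mul1=-10000 | r0:Add1,r1:5,r2:100,r3:2
c23: - | r0:Add1,r1:5,r2:100,r3:2
c24: - | r0:Add1,r1:5,r2:100,r3:2
c25: CDB Add1=-10005 | r0:-10005,r1:5,r2:100,r3:2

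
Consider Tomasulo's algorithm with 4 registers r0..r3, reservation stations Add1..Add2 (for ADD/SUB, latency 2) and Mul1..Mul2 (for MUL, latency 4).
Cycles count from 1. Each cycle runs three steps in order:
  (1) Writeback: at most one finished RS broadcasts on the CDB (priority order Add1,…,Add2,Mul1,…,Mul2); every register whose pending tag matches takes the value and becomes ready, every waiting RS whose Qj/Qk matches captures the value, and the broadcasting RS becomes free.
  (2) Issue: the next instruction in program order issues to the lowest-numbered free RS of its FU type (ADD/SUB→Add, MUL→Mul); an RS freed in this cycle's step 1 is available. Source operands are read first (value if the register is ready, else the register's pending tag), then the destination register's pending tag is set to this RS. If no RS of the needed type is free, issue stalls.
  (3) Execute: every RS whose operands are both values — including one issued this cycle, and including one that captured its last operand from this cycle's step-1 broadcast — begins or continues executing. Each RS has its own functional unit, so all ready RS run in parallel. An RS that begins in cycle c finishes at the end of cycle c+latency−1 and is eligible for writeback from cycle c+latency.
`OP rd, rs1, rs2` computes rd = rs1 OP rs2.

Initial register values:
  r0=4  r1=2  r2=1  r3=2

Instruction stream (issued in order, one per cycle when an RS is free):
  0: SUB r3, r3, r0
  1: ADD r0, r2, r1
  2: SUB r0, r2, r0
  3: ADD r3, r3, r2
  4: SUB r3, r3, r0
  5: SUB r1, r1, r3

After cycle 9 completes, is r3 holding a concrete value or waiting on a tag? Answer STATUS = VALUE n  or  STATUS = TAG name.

cycle 1: issue SUB r3<-Add1 // r0:4,r1:2,r2:1,r3:Add1
cycle 2: issue ADD r0<-Add2 // r0:Add2,r1:2,r2:1,r3:Add1
cycle 3: CDB Add1=-2; issue SUB r0<-Add1 // r0:Add1,r1:2,r2:1,r3:-2
cycle 4: CDB Add2=3; issue ADD r3<-Add2 // r0:Add1,r1:2,r2:1,r3:Add2
cycle 5: stall // r0:Add1,r1:2,r2:1,r3:Add2
cycle 6: CDB Add1=-2; issue SUB r3<-Add1 // r0:-2,r1:2,r2:1,r3:Add1
cycle 7: CDB Add2=-1; issue SUB r1<-Add2 // r0:-2,r1:Add2,r2:1,r3:Add1
cycle 8: - // r0:-2,r1:Add2,r2:1,r3:Add1
cycle 9: CDB Add1=1 // r0:-2,r1:Add2,r2:1,r3:1

STATUS = VALUE 1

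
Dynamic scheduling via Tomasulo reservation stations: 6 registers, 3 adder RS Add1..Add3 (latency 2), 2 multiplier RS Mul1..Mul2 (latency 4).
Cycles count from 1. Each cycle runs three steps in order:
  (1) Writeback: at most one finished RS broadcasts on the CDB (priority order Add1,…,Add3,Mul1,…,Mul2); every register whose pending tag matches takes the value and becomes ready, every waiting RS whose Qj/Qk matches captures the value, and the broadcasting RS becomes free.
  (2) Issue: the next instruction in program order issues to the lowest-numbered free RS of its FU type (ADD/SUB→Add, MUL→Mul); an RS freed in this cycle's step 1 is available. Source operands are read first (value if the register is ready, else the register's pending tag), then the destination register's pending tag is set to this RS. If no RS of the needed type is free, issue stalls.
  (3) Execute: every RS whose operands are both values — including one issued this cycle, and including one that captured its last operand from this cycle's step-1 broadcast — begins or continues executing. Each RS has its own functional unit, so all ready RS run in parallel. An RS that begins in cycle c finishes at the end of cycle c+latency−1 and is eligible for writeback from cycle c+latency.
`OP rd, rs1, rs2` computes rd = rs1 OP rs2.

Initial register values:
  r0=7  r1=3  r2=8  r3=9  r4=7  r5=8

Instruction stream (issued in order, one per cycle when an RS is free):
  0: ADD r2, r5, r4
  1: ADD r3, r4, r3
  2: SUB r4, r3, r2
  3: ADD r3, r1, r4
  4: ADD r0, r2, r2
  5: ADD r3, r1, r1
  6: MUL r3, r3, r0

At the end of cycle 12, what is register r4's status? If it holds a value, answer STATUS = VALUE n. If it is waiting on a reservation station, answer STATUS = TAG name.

STATUS = VALUE 1

cycle 1: issue ADD r2<-Add1 // r0:7,r1:3,r2:Add1,r3:9,r4:7,r5:8
cycle 2: issue ADD r3<-Add2 // r0:7,r1:3,r2:Add1,r3:Add2,r4:7,r5:8
cycle 3: CDB Add1=15; issue SUB r4<-Add1 // r0:7,r1:3,r2:15,r3:Add2,r4:Add1,r5:8
cycle 4: CDB Add2=16; issue ADD r3<-Add2 // r0:7,r1:3,r2:15,r3:Add2,r4:Add1,r5:8
cycle 5: issue ADD r0<-Add3 // r0:Add3,r1:3,r2:15,r3:Add2,r4:Add1,r5:8
cycle 6: CDB Add1=1; issue ADD r3<-Add1 // r0:Add3,r1:3,r2:15,r3:Add1,r4:1,r5:8
cycle 7: CDB Add3=30; issue MUL r3<-Mul1 // r0:30,r1:3,r2:15,r3:Mul1,r4:1,r5:8
cycle 8: CDB Add1=6 // r0:30,r1:3,r2:15,r3:Mul1,r4:1,r5:8
cycle 9: CDB Add2=4 // r0:30,r1:3,r2:15,r3:Mul1,r4:1,r5:8
cycle 10: - // r0:30,r1:3,r2:15,r3:Mul1,r4:1,r5:8
cycle 11: - // r0:30,r1:3,r2:15,r3:Mul1,r4:1,r5:8
cycle 12: CDB Mul1=180 // r0:30,r1:3,r2:15,r3:180,r4:1,r5:8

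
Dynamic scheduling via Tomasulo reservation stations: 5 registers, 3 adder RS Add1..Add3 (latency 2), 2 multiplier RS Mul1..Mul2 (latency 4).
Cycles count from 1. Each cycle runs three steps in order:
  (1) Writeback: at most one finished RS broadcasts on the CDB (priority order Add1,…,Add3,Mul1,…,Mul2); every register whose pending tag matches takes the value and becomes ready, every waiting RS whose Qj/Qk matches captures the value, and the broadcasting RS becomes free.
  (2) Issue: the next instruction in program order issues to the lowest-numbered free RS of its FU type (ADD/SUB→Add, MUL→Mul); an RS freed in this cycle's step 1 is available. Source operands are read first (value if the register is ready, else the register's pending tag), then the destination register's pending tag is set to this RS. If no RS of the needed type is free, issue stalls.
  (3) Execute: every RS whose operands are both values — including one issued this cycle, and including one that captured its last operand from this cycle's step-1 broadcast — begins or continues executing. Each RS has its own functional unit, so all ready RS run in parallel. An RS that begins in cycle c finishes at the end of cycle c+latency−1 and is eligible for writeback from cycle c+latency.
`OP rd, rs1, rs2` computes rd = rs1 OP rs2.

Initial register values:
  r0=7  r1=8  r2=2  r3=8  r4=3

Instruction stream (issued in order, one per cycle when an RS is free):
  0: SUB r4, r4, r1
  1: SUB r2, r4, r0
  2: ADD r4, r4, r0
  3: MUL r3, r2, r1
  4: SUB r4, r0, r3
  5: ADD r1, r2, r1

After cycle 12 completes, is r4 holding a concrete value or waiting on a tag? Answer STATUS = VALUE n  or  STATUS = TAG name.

c1: issue SUB r4<-Add1 | r0:7,r1:8,r2:2,r3:8,r4:Add1
c2: issue SUB r2<-Add2 | r0:7,r1:8,r2:Add2,r3:8,r4:Add1
c3: CDB Add1=-5; issue ADD r4<-Add1 | r0:7,r1:8,r2:Add2,r3:8,r4:Add1
c4: issue MUL r3<-Mul1 | r0:7,r1:8,r2:Add2,r3:Mul1,r4:Add1
c5: CDB Add1=2; issue SUB r4<-Add1 | r0:7,r1:8,r2:Add2,r3:Mul1,r4:Add1
c6: CDB Add2=-12; issue ADD r1<-Add2 | r0:7,r1:Add2,r2:-12,r3:Mul1,r4:Add1
c7: - | r0:7,r1:Add2,r2:-12,r3:Mul1,r4:Add1
c8: CDB Add2=-4 | r0:7,r1:-4,r2:-12,r3:Mul1,r4:Add1
c9: - | r0:7,r1:-4,r2:-12,r3:Mul1,r4:Add1
c10: CDB Mul1=-96 | r0:7,r1:-4,r2:-12,r3:-96,r4:Add1
c11: - | r0:7,r1:-4,r2:-12,r3:-96,r4:Add1
c12: CDB Add1=103 | r0:7,r1:-4,r2:-12,r3:-96,r4:103

STATUS = VALUE 103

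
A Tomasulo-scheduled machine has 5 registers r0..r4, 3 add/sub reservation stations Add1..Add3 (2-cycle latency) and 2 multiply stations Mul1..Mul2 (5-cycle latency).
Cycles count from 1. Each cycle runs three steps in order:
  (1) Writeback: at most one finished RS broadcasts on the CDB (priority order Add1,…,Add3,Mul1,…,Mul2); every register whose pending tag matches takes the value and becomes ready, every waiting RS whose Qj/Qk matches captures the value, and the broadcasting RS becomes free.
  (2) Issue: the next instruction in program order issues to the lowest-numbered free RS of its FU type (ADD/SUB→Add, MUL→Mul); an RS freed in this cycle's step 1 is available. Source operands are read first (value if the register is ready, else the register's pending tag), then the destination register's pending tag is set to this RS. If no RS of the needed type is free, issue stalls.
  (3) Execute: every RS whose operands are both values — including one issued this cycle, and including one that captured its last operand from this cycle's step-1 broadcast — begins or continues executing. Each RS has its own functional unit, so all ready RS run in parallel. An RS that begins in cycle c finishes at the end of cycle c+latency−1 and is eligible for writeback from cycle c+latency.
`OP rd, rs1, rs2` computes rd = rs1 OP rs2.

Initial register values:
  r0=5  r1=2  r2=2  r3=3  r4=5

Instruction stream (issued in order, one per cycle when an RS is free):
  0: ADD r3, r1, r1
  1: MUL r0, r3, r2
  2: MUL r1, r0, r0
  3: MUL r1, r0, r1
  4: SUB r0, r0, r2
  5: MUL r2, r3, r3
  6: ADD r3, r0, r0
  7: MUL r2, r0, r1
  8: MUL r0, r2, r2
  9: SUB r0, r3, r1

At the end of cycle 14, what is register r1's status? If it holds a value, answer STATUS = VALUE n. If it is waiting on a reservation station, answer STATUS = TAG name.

STATUS = TAG Mul1

c1: issue ADD r3<-Add1 | r0:5,r1:2,r2:2,r3:Add1,r4:5
c2: issue MUL r0<-Mul1 | r0:Mul1,r1:2,r2:2,r3:Add1,r4:5
c3: CDB Add1=4; issue MUL r1<-Mul2 | r0:Mul1,r1:Mul2,r2:2,r3:4,r4:5
c4: stall | r0:Mul1,r1:Mul2,r2:2,r3:4,r4:5
c5: stall | r0:Mul1,r1:Mul2,r2:2,r3:4,r4:5
c6: stall | r0:Mul1,r1:Mul2,r2:2,r3:4,r4:5
c7: stall | r0:Mul1,r1:Mul2,r2:2,r3:4,r4:5
c8: CDB Mul1=8; issue MUL r1<-Mul1 | r0:8,r1:Mul1,r2:2,r3:4,r4:5
c9: issue SUB r0<-Add1 | r0:Add1,r1:Mul1,r2:2,r3:4,r4:5
c10: stall | r0:Add1,r1:Mul1,r2:2,r3:4,r4:5
c11: CDB Add1=6; stall | r0:6,r1:Mul1,r2:2,r3:4,r4:5
c12: stall | r0:6,r1:Mul1,r2:2,r3:4,r4:5
c13: CDB Mul2=64; issue MUL r2<-Mul2 | r0:6,r1:Mul1,r2:Mul2,r3:4,r4:5
c14: issue ADD r3<-Add1 | r0:6,r1:Mul1,r2:Mul2,r3:Add1,r4:5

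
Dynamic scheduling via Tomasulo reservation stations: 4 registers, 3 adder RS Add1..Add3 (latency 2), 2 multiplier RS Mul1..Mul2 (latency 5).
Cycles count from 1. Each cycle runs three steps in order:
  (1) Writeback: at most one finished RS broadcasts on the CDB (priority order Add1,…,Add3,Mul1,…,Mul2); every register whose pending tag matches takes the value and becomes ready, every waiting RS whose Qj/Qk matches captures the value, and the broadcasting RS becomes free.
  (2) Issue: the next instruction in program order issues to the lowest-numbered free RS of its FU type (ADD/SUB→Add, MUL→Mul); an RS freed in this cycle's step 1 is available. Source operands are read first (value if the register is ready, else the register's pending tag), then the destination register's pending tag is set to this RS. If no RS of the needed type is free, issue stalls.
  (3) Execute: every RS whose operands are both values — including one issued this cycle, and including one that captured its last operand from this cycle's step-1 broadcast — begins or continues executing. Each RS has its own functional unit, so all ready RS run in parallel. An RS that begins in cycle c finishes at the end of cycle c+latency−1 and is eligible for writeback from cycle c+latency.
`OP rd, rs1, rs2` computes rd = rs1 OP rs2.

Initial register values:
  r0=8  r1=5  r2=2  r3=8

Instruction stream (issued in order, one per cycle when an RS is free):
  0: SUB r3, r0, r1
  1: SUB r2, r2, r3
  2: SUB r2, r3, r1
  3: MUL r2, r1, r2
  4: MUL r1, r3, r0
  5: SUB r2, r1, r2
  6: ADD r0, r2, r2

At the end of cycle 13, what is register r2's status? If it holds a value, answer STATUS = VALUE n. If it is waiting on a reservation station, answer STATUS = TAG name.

STATUS = VALUE 34

  c1: issue SUB r3<-Add1  regs: r0:8,r1:5,r2:2,r3:Add1
  c2: issue SUB r2<-Add2  regs: r0:8,r1:5,r2:Add2,r3:Add1
  c3: CDB Add1=3; issue SUB r2<-Add1  regs: r0:8,r1:5,r2:Add1,r3:3
  c4: issue MUL r2<-Mul1  regs: r0:8,r1:5,r2:Mul1,r3:3
  c5: CDB Add1=-2; issue MUL r1<-Mul2  regs: r0:8,r1:Mul2,r2:Mul1,r3:3
  c6: CDB Add2=-1; issue SUB r2<-Add1  regs: r0:8,r1:Mul2,r2:Add1,r3:3
  c7: issue ADD r0<-Add2  regs: r0:Add2,r1:Mul2,r2:Add1,r3:3
  c8: -  regs: r0:Add2,r1:Mul2,r2:Add1,r3:3
  c9: -  regs: r0:Add2,r1:Mul2,r2:Add1,r3:3
  c10: CDB Mul1=-10  regs: r0:Add2,r1:Mul2,r2:Add1,r3:3
  c11: CDB Mul2=24  regs: r0:Add2,r1:24,r2:Add1,r3:3
  c12: -  regs: r0:Add2,r1:24,r2:Add1,r3:3
  c13: CDB Add1=34  regs: r0:Add2,r1:24,r2:34,r3:3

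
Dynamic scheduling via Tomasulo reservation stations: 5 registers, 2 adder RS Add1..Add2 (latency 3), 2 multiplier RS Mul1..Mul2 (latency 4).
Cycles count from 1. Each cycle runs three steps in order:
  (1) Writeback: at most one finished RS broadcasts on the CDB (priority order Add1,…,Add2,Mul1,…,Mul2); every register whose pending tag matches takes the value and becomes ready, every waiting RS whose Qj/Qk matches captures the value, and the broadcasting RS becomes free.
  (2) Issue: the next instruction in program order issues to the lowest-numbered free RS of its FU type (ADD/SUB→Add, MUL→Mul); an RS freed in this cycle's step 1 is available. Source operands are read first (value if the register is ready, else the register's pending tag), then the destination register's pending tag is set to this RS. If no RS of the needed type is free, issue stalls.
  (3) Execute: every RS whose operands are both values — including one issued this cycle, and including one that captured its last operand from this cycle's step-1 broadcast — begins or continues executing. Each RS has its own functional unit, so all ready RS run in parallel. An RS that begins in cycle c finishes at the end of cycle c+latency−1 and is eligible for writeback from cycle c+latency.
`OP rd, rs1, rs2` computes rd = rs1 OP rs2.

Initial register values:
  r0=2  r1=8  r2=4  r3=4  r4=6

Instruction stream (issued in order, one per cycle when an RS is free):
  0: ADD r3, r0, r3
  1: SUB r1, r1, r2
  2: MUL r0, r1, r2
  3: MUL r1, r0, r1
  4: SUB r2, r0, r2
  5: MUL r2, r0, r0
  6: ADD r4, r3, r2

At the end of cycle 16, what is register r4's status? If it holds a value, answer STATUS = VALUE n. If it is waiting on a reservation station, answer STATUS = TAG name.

STATUS = VALUE 262

  c1: issue ADD r3<-Add1  regs: r0:2,r1:8,r2:4,r3:Add1,r4:6
  c2: issue SUB r1<-Add2  regs: r0:2,r1:Add2,r2:4,r3:Add1,r4:6
  c3: issue MUL r0<-Mul1  regs: r0:Mul1,r1:Add2,r2:4,r3:Add1,r4:6
  c4: CDB Add1=6; issue MUL r1<-Mul2  regs: r0:Mul1,r1:Mul2,r2:4,r3:6,r4:6
  c5: CDB Add2=4; issue SUB r2<-Add1  regs: r0:Mul1,r1:Mul2,r2:Add1,r3:6,r4:6
  c6: stall  regs: r0:Mul1,r1:Mul2,r2:Add1,r3:6,r4:6
  c7: stall  regs: r0:Mul1,r1:Mul2,r2:Add1,r3:6,r4:6
  c8: stall  regs: r0:Mul1,r1:Mul2,r2:Add1,r3:6,r4:6
  c9: CDB Mul1=16; issue MUL r2<-Mul1  regs: r0:16,r1:Mul2,r2:Mul1,r3:6,r4:6
  c10: issue ADD r4<-Add2  regs: r0:16,r1:Mul2,r2:Mul1,r3:6,r4:Add2
  c11: -  regs: r0:16,r1:Mul2,r2:Mul1,r3:6,r4:Add2
  c12: CDB Add1=12  regs: r0:16,r1:Mul2,r2:Mul1,r3:6,r4:Add2
  c13: CDB Mul1=256  regs: r0:16,r1:Mul2,r2:256,r3:6,r4:Add2
  c14: CDB Mul2=64  regs: r0:16,r1:64,r2:256,r3:6,r4:Add2
  c15: -  regs: r0:16,r1:64,r2:256,r3:6,r4:Add2
  c16: CDB Add2=262  regs: r0:16,r1:64,r2:256,r3:6,r4:262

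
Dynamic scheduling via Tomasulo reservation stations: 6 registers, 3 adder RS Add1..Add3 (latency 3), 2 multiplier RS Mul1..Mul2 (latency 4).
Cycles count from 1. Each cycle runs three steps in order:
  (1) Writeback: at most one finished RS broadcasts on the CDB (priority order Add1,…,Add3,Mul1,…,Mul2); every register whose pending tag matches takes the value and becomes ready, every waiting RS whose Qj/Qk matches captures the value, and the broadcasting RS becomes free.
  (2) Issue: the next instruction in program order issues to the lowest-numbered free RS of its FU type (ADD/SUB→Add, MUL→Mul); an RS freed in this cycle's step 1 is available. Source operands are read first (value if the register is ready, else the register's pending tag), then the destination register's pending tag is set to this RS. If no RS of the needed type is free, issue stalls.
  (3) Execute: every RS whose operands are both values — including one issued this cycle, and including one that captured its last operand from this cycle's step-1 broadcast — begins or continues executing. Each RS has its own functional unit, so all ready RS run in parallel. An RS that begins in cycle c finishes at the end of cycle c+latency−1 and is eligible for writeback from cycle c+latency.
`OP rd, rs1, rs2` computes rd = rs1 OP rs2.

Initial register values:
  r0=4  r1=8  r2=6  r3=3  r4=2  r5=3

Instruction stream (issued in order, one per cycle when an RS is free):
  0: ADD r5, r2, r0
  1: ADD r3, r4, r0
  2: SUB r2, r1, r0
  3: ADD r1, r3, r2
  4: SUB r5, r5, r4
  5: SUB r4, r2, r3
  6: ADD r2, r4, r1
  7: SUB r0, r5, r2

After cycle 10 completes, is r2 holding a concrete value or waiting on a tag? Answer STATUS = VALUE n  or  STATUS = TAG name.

STATUS = TAG Add2

c1: issue ADD r5<-Add1 | r0:4,r1:8,r2:6,r3:3,r4:2,r5:Add1
c2: issue ADD r3<-Add2 | r0:4,r1:8,r2:6,r3:Add2,r4:2,r5:Add1
c3: issue SUB r2<-Add3 | r0:4,r1:8,r2:Add3,r3:Add2,r4:2,r5:Add1
c4: CDB Add1=10; issue ADD r1<-Add1 | r0:4,r1:Add1,r2:Add3,r3:Add2,r4:2,r5:10
c5: CDB Add2=6; issue SUB r5<-Add2 | r0:4,r1:Add1,r2:Add3,r3:6,r4:2,r5:Add2
c6: CDB Add3=4; issue SUB r4<-Add3 | r0:4,r1:Add1,r2:4,r3:6,r4:Add3,r5:Add2
c7: stall | r0:4,r1:Add1,r2:4,r3:6,r4:Add3,r5:Add2
c8: CDB Add2=8; issue ADD r2<-Add2 | r0:4,r1:Add1,r2:Add2,r3:6,r4:Add3,r5:8
c9: CDB Add1=10; issue SUB r0<-Add1 | r0:Add1,r1:10,r2:Add2,r3:6,r4:Add3,r5:8
c10: CDB Add3=-2 | r0:Add1,r1:10,r2:Add2,r3:6,r4:-2,r5:8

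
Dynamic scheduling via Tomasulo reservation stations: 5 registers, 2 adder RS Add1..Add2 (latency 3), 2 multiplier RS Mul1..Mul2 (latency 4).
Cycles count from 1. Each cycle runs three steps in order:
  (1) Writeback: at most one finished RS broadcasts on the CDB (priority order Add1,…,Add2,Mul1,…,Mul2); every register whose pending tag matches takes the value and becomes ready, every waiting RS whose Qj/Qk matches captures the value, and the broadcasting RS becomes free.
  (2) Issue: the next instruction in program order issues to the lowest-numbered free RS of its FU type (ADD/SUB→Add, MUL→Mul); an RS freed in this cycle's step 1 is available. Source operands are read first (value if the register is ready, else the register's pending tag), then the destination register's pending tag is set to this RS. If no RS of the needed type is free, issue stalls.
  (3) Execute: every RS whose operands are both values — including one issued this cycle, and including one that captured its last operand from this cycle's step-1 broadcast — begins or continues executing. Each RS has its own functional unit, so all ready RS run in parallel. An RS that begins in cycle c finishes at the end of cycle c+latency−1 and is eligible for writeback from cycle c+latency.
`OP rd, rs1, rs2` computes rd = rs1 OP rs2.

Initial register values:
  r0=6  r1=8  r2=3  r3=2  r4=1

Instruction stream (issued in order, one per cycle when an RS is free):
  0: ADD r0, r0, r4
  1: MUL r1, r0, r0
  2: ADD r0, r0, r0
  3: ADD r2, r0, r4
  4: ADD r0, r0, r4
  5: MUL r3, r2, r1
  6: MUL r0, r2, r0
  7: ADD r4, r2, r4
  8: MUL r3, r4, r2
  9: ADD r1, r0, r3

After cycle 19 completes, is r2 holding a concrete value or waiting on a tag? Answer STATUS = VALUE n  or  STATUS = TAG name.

cycle 1: issue ADD r0<-Add1 // r0:Add1,r1:8,r2:3,r3:2,r4:1
cycle 2: issue MUL r1<-Mul1 // r0:Add1,r1:Mul1,r2:3,r3:2,r4:1
cycle 3: issue ADD r0<-Add2 // r0:Add2,r1:Mul1,r2:3,r3:2,r4:1
cycle 4: CDB Add1=7; issue ADD r2<-Add1 // r0:Add2,r1:Mul1,r2:Add1,r3:2,r4:1
cycle 5: stall // r0:Add2,r1:Mul1,r2:Add1,r3:2,r4:1
cycle 6: stall // r0:Add2,r1:Mul1,r2:Add1,r3:2,r4:1
cycle 7: CDB Add2=14; issue ADD r0<-Add2 // r0:Add2,r1:Mul1,r2:Add1,r3:2,r4:1
cycle 8: CDB Mul1=49; issue MUL r3<-Mul1 // r0:Add2,r1:49,r2:Add1,r3:Mul1,r4:1
cycle 9: issue MUL r0<-Mul2 // r0:Mul2,r1:49,r2:Add1,r3:Mul1,r4:1
cycle 10: CDB Add1=15; issue ADD r4<-Add1 // r0:Mul2,r1:49,r2:15,r3:Mul1,r4:Add1
cycle 11: CDB Add2=15; stall // r0:Mul2,r1:49,r2:15,r3:Mul1,r4:Add1
cycle 12: stall // r0:Mul2,r1:49,r2:15,r3:Mul1,r4:Add1
cycle 13: CDB Add1=16; stall // r0:Mul2,r1:49,r2:15,r3:Mul1,r4:16
cycle 14: CDB Mul1=735; issue MUL r3<-Mul1 // r0:Mul2,r1:49,r2:15,r3:Mul1,r4:16
cycle 15: CDB Mul2=225; issue ADD r1<-Add1 // r0:225,r1:Add1,r2:15,r3:Mul1,r4:16
cycle 16: - // r0:225,r1:Add1,r2:15,r3:Mul1,r4:16
cycle 17: - // r0:225,r1:Add1,r2:15,r3:Mul1,r4:16
cycle 18: CDB Mul1=240 // r0:225,r1:Add1,r2:15,r3:240,r4:16
cycle 19: - // r0:225,r1:Add1,r2:15,r3:240,r4:16

STATUS = VALUE 15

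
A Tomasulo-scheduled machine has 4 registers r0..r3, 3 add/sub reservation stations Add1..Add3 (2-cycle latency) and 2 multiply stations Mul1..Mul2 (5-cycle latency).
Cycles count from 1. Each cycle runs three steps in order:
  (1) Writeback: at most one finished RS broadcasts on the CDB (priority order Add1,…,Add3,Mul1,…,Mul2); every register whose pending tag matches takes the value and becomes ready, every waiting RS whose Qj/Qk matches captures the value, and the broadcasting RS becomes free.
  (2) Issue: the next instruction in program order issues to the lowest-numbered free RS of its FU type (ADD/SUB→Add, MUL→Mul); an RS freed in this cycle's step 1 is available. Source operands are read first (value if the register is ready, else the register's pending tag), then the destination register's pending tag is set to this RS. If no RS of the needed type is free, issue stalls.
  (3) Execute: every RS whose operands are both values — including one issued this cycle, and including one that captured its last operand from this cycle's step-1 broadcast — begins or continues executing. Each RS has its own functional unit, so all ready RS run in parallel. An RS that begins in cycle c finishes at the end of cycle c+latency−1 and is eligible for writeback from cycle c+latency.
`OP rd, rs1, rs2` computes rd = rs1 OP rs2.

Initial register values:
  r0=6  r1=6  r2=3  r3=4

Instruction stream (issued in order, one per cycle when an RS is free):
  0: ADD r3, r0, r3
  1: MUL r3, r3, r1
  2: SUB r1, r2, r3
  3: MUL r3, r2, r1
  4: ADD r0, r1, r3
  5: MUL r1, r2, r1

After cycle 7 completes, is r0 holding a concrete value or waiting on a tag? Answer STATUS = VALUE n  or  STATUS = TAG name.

c1: issue ADD r3<-Add1 | r0:6,r1:6,r2:3,r3:Add1
c2: issue MUL r3<-Mul1 | r0:6,r1:6,r2:3,r3:Mul1
c3: CDB Add1=10; issue SUB r1<-Add1 | r0:6,r1:Add1,r2:3,r3:Mul1
c4: issue MUL r3<-Mul2 | r0:6,r1:Add1,r2:3,r3:Mul2
c5: issue ADD r0<-Add2 | r0:Add2,r1:Add1,r2:3,r3:Mul2
c6: stall | r0:Add2,r1:Add1,r2:3,r3:Mul2
c7: stall | r0:Add2,r1:Add1,r2:3,r3:Mul2

STATUS = TAG Add2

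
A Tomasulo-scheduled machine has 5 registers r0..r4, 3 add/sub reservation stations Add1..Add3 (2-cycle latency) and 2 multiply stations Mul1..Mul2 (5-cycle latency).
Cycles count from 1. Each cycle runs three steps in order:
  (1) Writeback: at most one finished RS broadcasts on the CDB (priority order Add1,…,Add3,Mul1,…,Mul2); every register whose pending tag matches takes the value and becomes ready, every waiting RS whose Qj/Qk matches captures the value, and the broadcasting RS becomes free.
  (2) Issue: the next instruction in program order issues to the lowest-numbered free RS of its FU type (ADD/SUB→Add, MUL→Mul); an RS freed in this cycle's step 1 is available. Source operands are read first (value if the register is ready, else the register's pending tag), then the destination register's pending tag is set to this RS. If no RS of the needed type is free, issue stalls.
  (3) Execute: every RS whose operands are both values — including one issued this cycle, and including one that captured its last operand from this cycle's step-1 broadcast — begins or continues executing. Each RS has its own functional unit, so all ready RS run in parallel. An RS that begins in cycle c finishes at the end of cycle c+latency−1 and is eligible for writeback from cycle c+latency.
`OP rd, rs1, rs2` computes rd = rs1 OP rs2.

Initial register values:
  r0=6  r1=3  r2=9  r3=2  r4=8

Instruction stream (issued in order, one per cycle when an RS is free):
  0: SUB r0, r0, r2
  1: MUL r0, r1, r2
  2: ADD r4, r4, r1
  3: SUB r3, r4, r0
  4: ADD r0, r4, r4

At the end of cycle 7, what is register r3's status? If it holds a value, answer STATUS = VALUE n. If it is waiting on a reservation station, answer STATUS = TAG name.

c1: issue SUB r0<-Add1 | r0:Add1,r1:3,r2:9,r3:2,r4:8
c2: issue MUL r0<-Mul1 | r0:Mul1,r1:3,r2:9,r3:2,r4:8
c3: CDB Add1=-3; issue ADD r4<-Add1 | r0:Mul1,r1:3,r2:9,r3:2,r4:Add1
c4: issue SUB r3<-Add2 | r0:Mul1,r1:3,r2:9,r3:Add2,r4:Add1
c5: CDB Add1=11; issue ADD r0<-Add1 | r0:Add1,r1:3,r2:9,r3:Add2,r4:11
c6: - | r0:Add1,r1:3,r2:9,r3:Add2,r4:11
c7: CDB Add1=22 | r0:22,r1:3,r2:9,r3:Add2,r4:11

STATUS = TAG Add2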